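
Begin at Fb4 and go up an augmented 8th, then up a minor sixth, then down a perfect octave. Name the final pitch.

Db5

An augmented octave up from Fb4 is F5.
F5 up a minor sixth → Db6 (8 semitones).
Down a perfect octave from Db6: Db5 (12 semitones down).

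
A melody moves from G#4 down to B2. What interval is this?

Descending from G#4 to B2 is the same interval as ascending B2 to G#4.
B to G spans six letter names (B-C-D-E-F-G), plus an octave — that makes it a thirteenth of some quality.
Counting semitones, B2→G#4 is 21, which is the major thirteenth.
(Equivalently, a compound major sixth: a major sixth plus an octave.)

M13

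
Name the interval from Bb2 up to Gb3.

B to G spans six letter names (B-C-D-E-F-G), so the interval is some kind of sixth.
Bb2 to Gb3 is 8 semitones, a half step short of the major sixth (9), so this is minor.

minor 6th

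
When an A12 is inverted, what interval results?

diminished 4th

First reduce the compound augmented twelfth to its simple form, an augmented fifth.
The rule of nine gives the new number: 9 − 5 = 4, so a fifth becomes a fourth.
Quality inverts too: augmented becomes diminished. That makes the inversion a diminished fourth.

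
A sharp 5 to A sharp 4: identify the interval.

perfect 8th

Descending from A#5 to A#4 is the same interval as ascending A#4 to A#5.
A to A is the same letter name, plus an octave, so the interval is some kind of octave.
Counting semitones, A#4→A#5 is 12, which is the perfect octave.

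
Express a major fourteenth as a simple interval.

Each octave removed subtracts seven from the number: 14 − 7 = 7.
So a major fourteenth is an octave plus a major seventh. The quality is unchanged.

major 7th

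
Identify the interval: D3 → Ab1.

augmented eleventh

Descending from D3 to Ab1 is the same interval as ascending Ab1 to D3.
A to D spans four letter names (A-B-C-D), plus an octave, so the interval is some kind of eleventh.
A perfect eleventh would be 17 semitones; Ab1 to D3 is 18, one semitone wider, so the interval is augmented.
(Equivalently, a compound augmented fourth: an augmented fourth plus an octave.)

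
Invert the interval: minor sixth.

major third

Inverted interval numbers add to nine, so a sixth pairs with a third (6 + 3 = 9).
Quality inverts too: minor becomes major. That makes the inversion a major third.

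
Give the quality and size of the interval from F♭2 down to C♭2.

perfect 4th

Descending from Fb2 to Cb2 is the same interval as ascending Cb2 to Fb2.
C to F spans four letter names (C-D-E-F), so the interval is some kind of fourth.
Counting semitones, Cb2→Fb2 is 5, which is the perfect fourth.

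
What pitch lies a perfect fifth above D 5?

A 5

The fifth takes the letter from D up to A.
Moving 7 semitones up from D5 (the size of a perfect fifth) reaches A5.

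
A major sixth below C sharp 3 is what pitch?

E 2

Counting six letter names down from C lands on E.
Moving 9 semitones down from C#3 (the size of a major sixth) reaches E2.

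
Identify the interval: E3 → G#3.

major third

E to G spans three letter names (E-F-G) — that makes it a third of some quality.
The major third spans 4 semitones, and E3 to G#3 is exactly 4 semitones — so this is a major third.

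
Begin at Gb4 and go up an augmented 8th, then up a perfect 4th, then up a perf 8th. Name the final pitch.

C7

Up an augmented octave from Gb4: G5 (13 semitones up).
A perfect fourth up from G5 is C6.
A perfect octave up from C6 is C7.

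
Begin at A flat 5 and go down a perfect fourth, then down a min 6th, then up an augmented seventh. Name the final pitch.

F double-sharp 5

Ab5 down a perfect fourth → Eb5 (5 semitones).
Eb5 down a minor sixth → G4 (8 semitones).
An augmented seventh up from G4 is F##5.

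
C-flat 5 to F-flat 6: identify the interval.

perfect 11th

C to F spans four letter names (C-D-E-F), plus an octave, so the interval is some kind of eleventh.
Counting semitones, Cb5→Fb6 is 17, which is the perfect eleventh.
(Equivalently, a compound perfect fourth: a perfect fourth plus an octave.)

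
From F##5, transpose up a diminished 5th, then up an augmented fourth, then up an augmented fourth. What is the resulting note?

B##6

A diminished fifth up from F##5 is C#6.
An augmented fourth up from C#6 is F##6.
Up an augmented fourth from F##6: B##6 (6 semitones up).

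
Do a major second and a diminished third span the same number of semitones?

Yes

A major second = 2 semitones = a diminished third; enharmonically equal.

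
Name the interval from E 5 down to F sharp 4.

m7

Descending from E5 to F#4 is the same interval as ascending F#4 to E5.
F to E spans seven letter names (F-G-A-B-C-D-E) — that makes it a seventh of some quality.
A major seventh would be 11 semitones, but F#4 to E5 is 10 — one semitone narrower, making it a minor seventh.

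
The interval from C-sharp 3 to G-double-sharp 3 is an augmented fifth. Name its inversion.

diminished 4th

The rule of nine gives the new number: 9 − 5 = 4, so a fifth becomes a fourth.
The quality also flips — augmented becomes diminished — giving a diminished fourth.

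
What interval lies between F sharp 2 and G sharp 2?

F to G spans two letter names (F-G): a second.
The major second spans 2 semitones, and F#2 to G#2 is exactly 2 semitones — so this is a major second.

major 2nd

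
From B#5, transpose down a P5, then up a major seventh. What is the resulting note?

D##6

Down a perfect fifth from B#5: E#5 (7 semitones down).
Up a major seventh from E#5: D##6 (11 semitones up).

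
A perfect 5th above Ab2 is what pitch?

Eb3

Counting five letter names up from A lands on E.
A perfect fifth is 7 semitones; 7 semitones up from Ab2 gives Eb3.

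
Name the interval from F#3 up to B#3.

A4

F to B spans four letter names (F-G-A-B), so the interval is some kind of fourth.
The perfect fourth is 5 semitones; here we have 6, one semitone wider: augmented.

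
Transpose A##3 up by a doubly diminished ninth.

Counting two letter names plus an octave up from A lands on B.
A doubly diminished ninth is 11 semitones; 11 semitones up from A##3 gives Bb4.

Bb4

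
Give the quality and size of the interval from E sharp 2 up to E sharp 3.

E to E is the same letter name, plus an octave — that makes it an octave of some quality.
E#2 to E#3 is 12 semitones, matching the perfect octave exactly, so the quality is perfect.

P8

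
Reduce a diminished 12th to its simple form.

diminished fifth

Subtracting seven from the interval number removes an octave: 12 − 7 = 5.
That makes a diminished twelfth a compound diminished fifth — an octave plus a diminished fifth.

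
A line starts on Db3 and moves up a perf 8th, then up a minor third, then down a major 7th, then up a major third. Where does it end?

A perfect octave up from Db3 is Db4.
Db4 up a minor third → Fb4 (3 semitones).
A major seventh down from Fb4 is Gbb3.
A major third up from Gbb3 is Bbb3.

Bbb3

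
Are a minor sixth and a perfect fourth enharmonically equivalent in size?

No

8 semitones (minor sixth) vs 5 semitones (perfect fourth): not equal.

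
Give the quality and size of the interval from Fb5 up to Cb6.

F to C spans five letter names (F-G-A-B-C), so the interval is some kind of fifth.
Fb5 to Cb6 is 7 semitones, matching the perfect fifth exactly, so the quality is perfect.

perfect fifth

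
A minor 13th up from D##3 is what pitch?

Counting six letter names plus an octave up from D lands on B.
A minor thirteenth spans 20 semitones, so from D##3 the target pitch is B#4.

B#4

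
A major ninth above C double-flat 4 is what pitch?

D double-flat 5

The ninth's letter: C up two letter names plus an octave → D.
Moving 14 semitones up from Cbb4 (the size of a major ninth) reaches Dbb5.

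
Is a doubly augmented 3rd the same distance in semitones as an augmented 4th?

Yes

Both span 6 semitones: a doubly augmented third and an augmented fourth are the same chromatic distance.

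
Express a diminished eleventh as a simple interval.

diminished fourth

Subtracting seven from the interval number removes an octave: 11 − 7 = 4.
So a diminished eleventh is an octave plus a diminished fourth. The quality is unchanged.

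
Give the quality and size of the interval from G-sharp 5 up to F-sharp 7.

G to F spans seven letter names (G-A-B-C-D-E-F), plus an octave, so the interval is some kind of fourteenth.
G#5 to F#7 is 22 semitones, a half step short of the major fourteenth (23), so this is minor.
(Equivalently, a compound minor seventh: a minor seventh plus an octave.)

minor fourteenth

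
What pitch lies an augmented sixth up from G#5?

E##6

The sixth takes the letter from G up to E.
An augmented sixth spans 10 semitones, so from G#5 the target pitch is E##6.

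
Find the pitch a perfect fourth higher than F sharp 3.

The fourth takes the letter from F up to B.
A perfect fourth is 5 semitones; 5 semitones up from F#3 gives B3.

B 3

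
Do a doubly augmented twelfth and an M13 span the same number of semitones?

A doubly augmented twelfth spans 21 semitones, and a major thirteenth also spans 21 semitones — they're enharmonic.

Yes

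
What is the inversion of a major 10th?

First reduce the compound major tenth to its simple form, a major third.
Inverted interval numbers add to nine, so a third pairs with a sixth (3 + 6 = 9).
The quality also flips — major becomes minor — giving a minor sixth.

minor 6th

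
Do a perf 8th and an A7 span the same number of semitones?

Yes

Both span 12 semitones: a perfect octave and an augmented seventh are the same chromatic distance.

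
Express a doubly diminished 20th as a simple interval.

doubly diminished 6th

Take out 2 octaves (14 from the number): 20 − 14 = 6.
That makes a doubly diminished twentieth a compound doubly diminished sixth — 2 octaves plus a doubly diminished sixth.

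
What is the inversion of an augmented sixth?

The rule of nine gives the new number: 9 − 6 = 3, so a sixth becomes a third.
Quality inverts too: augmented becomes diminished. That makes the inversion a diminished third.

diminished third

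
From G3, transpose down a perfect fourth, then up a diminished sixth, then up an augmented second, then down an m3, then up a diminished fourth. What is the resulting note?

A perfect fourth down from G3 is D3.
A diminished sixth up from D3 is Bbb3.
An augmented second up from Bbb3 is C4.
C4 down a minor third → A3 (3 semitones).
A3 up a diminished fourth → Db4 (4 semitones).

Db4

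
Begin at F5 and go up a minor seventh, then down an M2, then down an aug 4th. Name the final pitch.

Abb5

F5 up a minor seventh → Eb6 (10 semitones).
A major second down from Eb6 is Db6.
Down an augmented fourth from Db6: Abb5 (6 semitones down).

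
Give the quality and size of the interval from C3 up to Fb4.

C to F spans four letter names (C-D-E-F), plus an octave: an eleventh.
A perfect eleventh would be 17 semitones; C3 to Fb4 is 16, one semitone narrower, so the interval is diminished.
(Equivalently, a compound diminished fourth: a diminished fourth plus an octave.)

diminished eleventh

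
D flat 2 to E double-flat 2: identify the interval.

minor second

D to E spans two letter names (D-E): a second.
At 1 semitone, Db2→Ebb2 falls one short of a major second: minor.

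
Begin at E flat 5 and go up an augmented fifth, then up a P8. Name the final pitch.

Up an augmented fifth from Eb5: B5 (8 semitones up).
B5 up a perfect octave → B6 (12 semitones).

B 6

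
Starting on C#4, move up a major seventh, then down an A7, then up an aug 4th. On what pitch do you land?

F#4

Up a major seventh from C#4: B#4 (11 semitones up).
An augmented seventh down from B#4 is C4.
An augmented fourth up from C4 is F#4.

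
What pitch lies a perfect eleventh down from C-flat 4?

G-flat 2

Counting four letter names plus an octave down from C lands on G.
Moving 17 semitones down from Cb4 (the size of a perfect eleventh) reaches Gb2.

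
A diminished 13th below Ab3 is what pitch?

C#2

Counting six letter names plus an octave down from A lands on C.
A diminished thirteenth spans 19 semitones, so from Ab3 the target pitch is C#2.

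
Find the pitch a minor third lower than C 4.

Counting three letter names down from C lands on A.
A minor third is 3 semitones; 3 semitones down from C4 gives A3.

A 3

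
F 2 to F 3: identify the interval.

perfect octave

F to F is the same letter name, plus an octave — that makes it an octave of some quality.
The perfect octave spans 12 semitones, and F2 to F3 is exactly 12 semitones — so this is a perfect octave.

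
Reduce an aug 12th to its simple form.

augmented fifth

Subtracting seven from the interval number removes an octave: 12 − 7 = 5.
That makes an augmented twelfth a compound augmented fifth — an octave plus an augmented fifth.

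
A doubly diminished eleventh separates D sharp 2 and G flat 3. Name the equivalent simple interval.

doubly diminished fourth

Each octave removed subtracts seven from the number: 11 − 7 = 4.
That makes a doubly diminished eleventh a compound doubly diminished fourth — an octave plus a doubly diminished fourth.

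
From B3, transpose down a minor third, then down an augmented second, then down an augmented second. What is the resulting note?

Down a minor third from B3: G#3 (3 semitones down).
Down an augmented second from G#3: F3 (3 semitones down).
An augmented second down from F3 is Ebb3.

Ebb3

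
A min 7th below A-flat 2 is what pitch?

B-flat 1

The seventh takes the letter from A down to B.
A minor seventh spans 10 semitones, so from Ab2 the target pitch is Bb1.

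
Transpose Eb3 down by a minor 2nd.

D3

Two letter names down from E: D.
A minor second spans 1 semitone, so from Eb3 the target pitch is D3.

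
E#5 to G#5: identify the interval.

minor third

E to G spans three letter names (E-F-G), so the interval is some kind of third.
A major third would be 4 semitones, but E#5 to G#5 is 3 — one semitone narrower, making it a minor third.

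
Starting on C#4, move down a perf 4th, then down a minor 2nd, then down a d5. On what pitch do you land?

C#4 down a perfect fourth → G#3 (5 semitones).
A minor second down from G#3 is F##3.
F##3 down a diminished fifth → B##2 (6 semitones).

B##2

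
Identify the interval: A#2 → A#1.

P8

Descending from A#2 to A#1 is the same interval as ascending A#1 to A#2.
A to A is the same letter name, plus an octave, so the interval is some kind of octave.
The perfect octave spans 12 semitones, and A#1 to A#2 is exactly 12 semitones — so this is a perfect octave.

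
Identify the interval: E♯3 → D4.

diminished seventh

E to D spans seven letter names (E-F-G-A-B-C-D): a seventh.
The major seventh is 11 semitones; here we have 9, two semitones narrower: diminished.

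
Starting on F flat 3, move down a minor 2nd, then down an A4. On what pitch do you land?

B double-flat 2

Fb3 down a minor second → Eb3 (1 semitone).
Eb3 down an augmented fourth → Bbb2 (6 semitones).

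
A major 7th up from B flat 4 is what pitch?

A 5

The seventh takes the letter from B up to A.
Moving 11 semitones up from Bb4 (the size of a major seventh) reaches A5.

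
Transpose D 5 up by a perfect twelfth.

A 6

The twelfth's letter: D up five letter names plus an octave → A.
A perfect twelfth is 19 semitones; 19 semitones up from D5 gives A6.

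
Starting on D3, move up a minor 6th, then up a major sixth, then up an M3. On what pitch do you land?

B4

A minor sixth up from D3 is Bb3.
Bb3 up a major sixth → G4 (9 semitones).
A major third up from G4 is B4.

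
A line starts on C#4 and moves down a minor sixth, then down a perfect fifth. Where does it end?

A minor sixth down from C#4 is E#3.
E#3 down a perfect fifth → A#2 (7 semitones).

A#2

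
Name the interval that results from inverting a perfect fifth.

The rule of nine gives the new number: 9 − 5 = 4, so a fifth becomes a fourth.
And perfect stays perfect under inversion, so we get a perfect fourth.

perfect fourth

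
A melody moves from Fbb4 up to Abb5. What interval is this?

major 10th

F to A spans three letter names (F-G-A), plus an octave: a tenth.
The major tenth spans 16 semitones, and Fbb4 to Abb5 is exactly 16 semitones — so this is a major tenth.
(Equivalently, a compound major third: a major third plus an octave.)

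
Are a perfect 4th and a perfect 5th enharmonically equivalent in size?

No

5 semitones (perfect fourth) vs 7 semitones (perfect fifth): not equal.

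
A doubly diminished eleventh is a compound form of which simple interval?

Take out an octave (7 from the number): 11 − 7 = 4.
That makes a doubly diminished eleventh a compound doubly diminished fourth — an octave plus a doubly diminished fourth.

doubly diminished fourth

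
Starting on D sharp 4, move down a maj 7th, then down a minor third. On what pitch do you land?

Down a major seventh from D#4: E3 (11 semitones down).
E3 down a minor third → C#3 (3 semitones).

C sharp 3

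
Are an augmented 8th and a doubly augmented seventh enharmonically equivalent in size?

Yes

Both span 13 semitones: an augmented octave and a doubly augmented seventh are the same chromatic distance.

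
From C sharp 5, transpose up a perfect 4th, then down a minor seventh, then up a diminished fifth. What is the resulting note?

C#5 up a perfect fourth → F#5 (5 semitones).
A minor seventh down from F#5 is G#4.
G#4 up a diminished fifth → D5 (6 semitones).

D 5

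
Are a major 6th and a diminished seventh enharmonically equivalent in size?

Both span 9 semitones: a major sixth and a diminished seventh are the same chromatic distance.

Yes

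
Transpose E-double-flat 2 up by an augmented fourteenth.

D 4

Counting seven letter names plus an octave up from E lands on D.
An augmented fourteenth is 24 semitones; 24 semitones up from Ebb2 gives D4.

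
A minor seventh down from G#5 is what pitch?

Seven letter names down from G: A.
Moving 10 semitones down from G#5 (the size of a minor seventh) reaches A#4.

A#4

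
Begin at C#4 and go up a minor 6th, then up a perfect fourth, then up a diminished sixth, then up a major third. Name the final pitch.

Db6

A minor sixth up from C#4 is A4.
A perfect fourth up from A4 is D5.
A diminished sixth up from D5 is Bbb5.
A major third up from Bbb5 is Db6.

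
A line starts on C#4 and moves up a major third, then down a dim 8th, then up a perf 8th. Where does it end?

Up a major third from C#4: E#4 (4 semitones up).
Down a diminished octave from E#4: E##3 (11 semitones down).
Up a perfect octave from E##3: E##4 (12 semitones up).

E##4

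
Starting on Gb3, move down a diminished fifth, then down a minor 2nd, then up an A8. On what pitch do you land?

B#3

Gb3 down a diminished fifth → C3 (6 semitones).
A minor second down from C3 is B2.
B2 up an augmented octave → B#3 (13 semitones).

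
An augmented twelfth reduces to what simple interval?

augmented fifth

Subtracting seven from the interval number removes an octave: 12 − 7 = 5.
Quality carries through unchanged, so the simple form is an augmented fifth.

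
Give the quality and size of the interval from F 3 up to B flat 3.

perfect fourth

F to B spans four letter names (F-G-A-B), so the interval is some kind of fourth.
F3 to Bb3 is 5 semitones, matching the perfect fourth exactly, so the quality is perfect.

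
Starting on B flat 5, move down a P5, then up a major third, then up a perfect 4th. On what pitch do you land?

C 6

Down a perfect fifth from Bb5: Eb5 (7 semitones down).
A major third up from Eb5 is G5.
A perfect fourth up from G5 is C6.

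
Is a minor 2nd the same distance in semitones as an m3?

No

A minor second is 1 semitone but a minor third is 3 semitones — different sizes.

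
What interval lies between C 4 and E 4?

major third

C to E spans three letter names (C-D-E): a third.
The major third spans 4 semitones, and C4 to E4 is exactly 4 semitones — so this is a major third.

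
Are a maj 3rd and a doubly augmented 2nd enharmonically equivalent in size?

Yes

A major third spans 4 semitones, and a doubly augmented second also spans 4 semitones — they're enharmonic.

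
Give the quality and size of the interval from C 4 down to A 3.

Descending from C4 to A3 is the same interval as ascending A3 to C4.
A to C spans three letter names (A-B-C), so the interval is some kind of third.
A3 to C4 is 3 semitones, a half step short of the major third (4), so this is minor.

m3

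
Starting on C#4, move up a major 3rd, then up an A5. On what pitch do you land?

A major third up from C#4 is E#4.
An augmented fifth up from E#4 is B##4.

B##4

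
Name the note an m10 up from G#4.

Three letters up from G (plus an octave) reaches B.
A minor tenth is 15 semitones; 15 semitones up from G#4 gives B5.

B5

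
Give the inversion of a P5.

Interval numbers invert to sum to nine: 5 + 4 = 9, so a fifth inverts to a fourth.
Quality inverts too: perfect stays perfect. That makes the inversion a perfect fourth.

P4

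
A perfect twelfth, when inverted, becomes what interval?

perfect 4th

First reduce the compound perfect twelfth to its simple form, a perfect fifth.
The rule of nine gives the new number: 9 − 5 = 4, so a fifth becomes a fourth.
The quality also flips — perfect stays perfect — giving a perfect fourth.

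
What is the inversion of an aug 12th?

diminished fourth

First reduce the compound augmented twelfth to its simple form, an augmented fifth.
The rule of nine gives the new number: 9 − 5 = 4, so a fifth becomes a fourth.
Quality inverts too: augmented becomes diminished. That makes the inversion a diminished fourth.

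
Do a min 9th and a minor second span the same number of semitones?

No

A minor ninth is 13 semitones but a minor second is 1 semitone — different sizes.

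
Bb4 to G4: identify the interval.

Descending from Bb4 to G4 is the same interval as ascending G4 to Bb4.
G to B spans three letter names (G-A-B), so the interval is some kind of third.
A major third would be 4 semitones, but G4 to Bb4 is 3 — one semitone narrower, making it a minor third.

m3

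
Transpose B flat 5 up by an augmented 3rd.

The third takes the letter from B up to D.
An augmented third spans 5 semitones, so from Bb5 the target pitch is D#6.

D sharp 6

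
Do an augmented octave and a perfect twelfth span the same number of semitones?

No

13 semitones (augmented octave) vs 19 semitones (perfect twelfth): not equal.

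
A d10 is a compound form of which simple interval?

Take out an octave (7 from the number): 10 − 7 = 3.
So a diminished tenth is an octave plus a diminished third. The quality is unchanged.

diminished third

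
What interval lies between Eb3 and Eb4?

P8

E to E is the same letter name, plus an octave: an octave.
The perfect octave spans 12 semitones, and Eb3 to Eb4 is exactly 12 semitones — so this is a perfect octave.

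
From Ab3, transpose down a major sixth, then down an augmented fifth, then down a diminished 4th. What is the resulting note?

Down a major sixth from Ab3: Cb3 (9 semitones down).
Down an augmented fifth from Cb3: Fbb2 (8 semitones down).
Down a diminished fourth from Fbb2: Cb2 (4 semitones down).

Cb2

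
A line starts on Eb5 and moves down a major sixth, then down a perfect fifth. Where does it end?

A major sixth down from Eb5 is Gb4.
Down a perfect fifth from Gb4: Cb4 (7 semitones down).

Cb4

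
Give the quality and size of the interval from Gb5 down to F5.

Descending from Gb5 to F5 is the same interval as ascending F5 to Gb5.
F to G spans two letter names (F-G) — that makes it a second of some quality.
A major second would be 2 semitones, but F5 to Gb5 is 1 — one semitone narrower, making it a minor second.

m2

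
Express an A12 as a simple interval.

Take out an octave (7 from the number): 12 − 7 = 5.
So an augmented twelfth is an octave plus an augmented fifth. The quality is unchanged.

augmented 5th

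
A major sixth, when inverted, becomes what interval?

minor third

The rule of nine gives the new number: 9 − 6 = 3, so a sixth becomes a third.
The quality also flips — major becomes minor — giving a minor third.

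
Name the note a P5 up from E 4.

B 4

Counting five letter names up from E lands on B.
A perfect fifth spans 7 semitones, so from E4 the target pitch is B4.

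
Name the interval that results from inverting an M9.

First reduce the compound major ninth to its simple form, a major second.
The rule of nine gives the new number: 9 − 2 = 7, so a second becomes a seventh.
Quality inverts too: major becomes minor. That makes the inversion a minor seventh.

minor 7th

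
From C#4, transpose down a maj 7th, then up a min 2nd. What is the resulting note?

Eb3

C#4 down a major seventh → D3 (11 semitones).
Up a minor second from D3: Eb3 (1 semitone up).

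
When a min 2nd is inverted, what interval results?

major 7th

The rule of nine gives the new number: 9 − 2 = 7, so a second becomes a seventh.
And minor becomes major under inversion, so we get a major seventh.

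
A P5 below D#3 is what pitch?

Five letter names down from D: G.
A perfect fifth spans 7 semitones, so from D#3 the target pitch is G#2.

G#2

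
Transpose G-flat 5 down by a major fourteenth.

The fourteenth's letter: G down seven letter names plus an octave → A.
A major fourteenth spans 23 semitones, so from Gb5 the target pitch is Abb3.

A-double-flat 3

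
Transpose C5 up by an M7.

The seventh takes the letter from C up to B.
A major seventh is 11 semitones; 11 semitones up from C5 gives B5.

B5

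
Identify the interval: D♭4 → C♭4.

Descending from Db4 to Cb4 is the same interval as ascending Cb4 to Db4.
C to D spans two letter names (C-D), so the interval is some kind of second.
Counting semitones, Cb4→Db4 is 2, which is the major second.

major 2nd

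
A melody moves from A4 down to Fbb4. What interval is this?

Descending from A4 to Fbb4 is the same interval as ascending Fbb4 to A4.
F to A spans three letter names (F-G-A): a third.
A major third would be 4 semitones; Fbb4 to A4 is 6, two semitones wider, so the interval is doubly augmented.

doubly augmented third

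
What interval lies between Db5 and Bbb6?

minor thirteenth

D to B spans six letter names (D-E-F-G-A-B), plus an octave — that makes it a thirteenth of some quality.
At 20 semitones, Db5→Bbb6 falls one short of a major thirteenth: minor.
(Equivalently, a compound minor sixth: a minor sixth plus an octave.)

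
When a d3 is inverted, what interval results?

Inverted interval numbers add to nine, so a third pairs with a sixth (3 + 6 = 9).
Quality inverts too: diminished becomes augmented. That makes the inversion an augmented sixth.

augmented 6th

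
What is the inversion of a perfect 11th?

First reduce the compound perfect eleventh to its simple form, a perfect fourth.
The rule of nine gives the new number: 9 − 4 = 5, so a fourth becomes a fifth.
And perfect stays perfect under inversion, so we get a perfect fifth.

perfect 5th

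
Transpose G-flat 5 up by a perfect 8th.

G-flat 6

For an octave the letter name doesn't change: still G, an octave up.
A perfect octave spans 12 semitones, so from Gb5 the target pitch is Gb6.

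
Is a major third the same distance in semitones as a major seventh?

A major third is 4 semitones but a major seventh is 11 semitones — different sizes.

No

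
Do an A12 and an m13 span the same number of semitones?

Yes

An augmented twelfth spans 20 semitones, and a minor thirteenth also spans 20 semitones — they're enharmonic.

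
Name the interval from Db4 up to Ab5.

D to A spans five letter names (D-E-F-G-A), plus an octave — that makes it a twelfth of some quality.
The perfect twelfth spans 19 semitones, and Db4 to Ab5 is exactly 19 semitones — so this is a perfect twelfth.
(Equivalently, a compound perfect fifth: a perfect fifth plus an octave.)

P12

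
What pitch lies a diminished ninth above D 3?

Two letters up from D (plus an octave) reaches E.
Moving 12 semitones up from D3 (the size of a diminished ninth) reaches Ebb4.

E double-flat 4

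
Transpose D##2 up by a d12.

A#3

Counting five letter names plus an octave up from D lands on A.
A diminished twelfth spans 18 semitones, so from D##2 the target pitch is A#3.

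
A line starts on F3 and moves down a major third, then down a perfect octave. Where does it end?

Down a major third from F3: Db3 (4 semitones down).
A perfect octave down from Db3 is Db2.

Db2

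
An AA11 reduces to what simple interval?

AA4

Subtracting seven from the interval number removes an octave: 11 − 7 = 4.
That makes a doubly augmented eleventh a compound doubly augmented fourth — an octave plus a doubly augmented fourth.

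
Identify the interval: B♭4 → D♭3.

Descending from Bb4 to Db3 is the same interval as ascending Db3 to Bb4.
D to B spans six letter names (D-E-F-G-A-B), plus an octave: a thirteenth.
Db3 to Bb4 is 21 semitones, matching the major thirteenth exactly, so the quality is major.
(Equivalently, a compound major sixth: a major sixth plus an octave.)

major 13th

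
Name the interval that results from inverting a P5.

Inverted interval numbers add to nine, so a fifth pairs with a fourth (5 + 4 = 9).
And perfect stays perfect under inversion, so we get a perfect fourth.

perfect 4th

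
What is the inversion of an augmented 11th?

First reduce the compound augmented eleventh to its simple form, an augmented fourth.
Inverted interval numbers add to nine, so a fourth pairs with a fifth (4 + 5 = 9).
The quality also flips — augmented becomes diminished — giving a diminished fifth.

diminished fifth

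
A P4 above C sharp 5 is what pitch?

F sharp 5

Counting four letter names up from C lands on F.
A perfect fourth is 5 semitones; 5 semitones up from C#5 gives F#5.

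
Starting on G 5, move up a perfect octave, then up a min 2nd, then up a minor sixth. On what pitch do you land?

G5 up a perfect octave → G6 (12 semitones).
A minor second up from G6 is Ab6.
A minor sixth up from Ab6 is Fb7.

F flat 7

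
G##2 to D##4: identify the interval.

G to D spans five letter names (G-A-B-C-D), plus an octave — that makes it a twelfth of some quality.
The perfect twelfth spans 19 semitones, and G##2 to D##4 is exactly 19 semitones — so this is a perfect twelfth.
(Equivalently, a compound perfect fifth: a perfect fifth plus an octave.)

perfect twelfth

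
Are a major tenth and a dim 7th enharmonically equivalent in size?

A major tenth spans 16 semitones; a diminished seventh spans 9 semitones. They differ by 7.

No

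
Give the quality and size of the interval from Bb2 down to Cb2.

Descending from Bb2 to Cb2 is the same interval as ascending Cb2 to Bb2.
C to B spans seven letter names (C-D-E-F-G-A-B), so the interval is some kind of seventh.
Counting semitones, Cb2→Bb2 is 11, which is the major seventh.

major seventh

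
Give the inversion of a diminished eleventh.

First reduce the compound diminished eleventh to its simple form, a diminished fourth.
Inverted interval numbers add to nine, so a fourth pairs with a fifth (4 + 5 = 9).
The quality also flips — diminished becomes augmented — giving an augmented fifth.

augmented fifth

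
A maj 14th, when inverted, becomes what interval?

First reduce the compound major fourteenth to its simple form, a major seventh.
The rule of nine gives the new number: 9 − 7 = 2, so a seventh becomes a second.
And major becomes minor under inversion, so we get a minor second.

minor 2nd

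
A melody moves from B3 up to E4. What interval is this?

B to E spans four letter names (B-C-D-E): a fourth.
Counting semitones, B3→E4 is 5, which is the perfect fourth.

perfect 4th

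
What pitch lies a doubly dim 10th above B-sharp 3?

D-flat 5

Three letters up from B (plus an octave) reaches D.
Moving 13 semitones up from B#3 (the size of a doubly diminished tenth) reaches Db5.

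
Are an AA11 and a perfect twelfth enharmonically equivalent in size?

Yes

A doubly augmented eleventh spans 19 semitones, and a perfect twelfth also spans 19 semitones — they're enharmonic.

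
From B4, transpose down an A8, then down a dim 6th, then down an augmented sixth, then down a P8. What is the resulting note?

An augmented octave down from B4 is Bb3.
Bb3 down a diminished sixth → D#3 (7 semitones).
Down an augmented sixth from D#3: F2 (10 semitones down).
F2 down a perfect octave → F1 (12 semitones).

F1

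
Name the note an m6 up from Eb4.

Counting six letter names up from E lands on C.
Moving 8 semitones up from Eb4 (the size of a minor sixth) reaches Cb5.

Cb5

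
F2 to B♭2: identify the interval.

perfect fourth

F to B spans four letter names (F-G-A-B) — that makes it a fourth of some quality.
Counting semitones, F2→Bb2 is 5, which is the perfect fourth.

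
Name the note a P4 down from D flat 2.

Four letter names down from D: A.
Moving 5 semitones down from Db2 (the size of a perfect fourth) reaches Ab1.

A flat 1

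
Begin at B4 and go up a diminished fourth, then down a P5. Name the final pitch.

Up a diminished fourth from B4: Eb5 (4 semitones up).
Down a perfect fifth from Eb5: Ab4 (7 semitones down).

Ab4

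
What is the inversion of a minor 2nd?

The rule of nine gives the new number: 9 − 2 = 7, so a second becomes a seventh.
The quality also flips — minor becomes major — giving a major seventh.

M7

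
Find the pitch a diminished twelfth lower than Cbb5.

Counting five letter names plus an octave down from C lands on F.
Moving 18 semitones down from Cbb5 (the size of a diminished twelfth) reaches Fb3.

Fb3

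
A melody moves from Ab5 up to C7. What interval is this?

A to C spans three letter names (A-B-C), plus an octave, so the interval is some kind of tenth.
Ab5 to C7 is 16 semitones, matching the major tenth exactly, so the quality is major.
(Equivalently, a compound major third: a major third plus an octave.)

major tenth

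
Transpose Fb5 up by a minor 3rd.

Abb5

Counting three letter names up from F lands on A.
Moving 3 semitones up from Fb5 (the size of a minor third) reaches Abb5.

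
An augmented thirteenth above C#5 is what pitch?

A##6

Six letters up from C (plus an octave) reaches A.
Moving 22 semitones up from C#5 (the size of an augmented thirteenth) reaches A##6.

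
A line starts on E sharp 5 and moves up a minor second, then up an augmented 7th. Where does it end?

A minor second up from E#5 is F#5.
Up an augmented seventh from F#5: E##6 (12 semitones up).

E double-sharp 6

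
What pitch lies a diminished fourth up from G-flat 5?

Four letter names up from G: C.
A diminished fourth is 4 semitones; 4 semitones up from Gb5 gives Cbb6.

C-double-flat 6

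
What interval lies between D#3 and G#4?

D to G spans four letter names (D-E-F-G), plus an octave, so the interval is some kind of eleventh.
Counting semitones, D#3→G#4 is 17, which is the perfect eleventh.
(Equivalently, a compound perfect fourth: a perfect fourth plus an octave.)

perfect eleventh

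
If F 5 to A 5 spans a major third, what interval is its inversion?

minor 6th

Inverted interval numbers add to nine, so a third pairs with a sixth (3 + 6 = 9).
Quality inverts too: major becomes minor. That makes the inversion a minor sixth.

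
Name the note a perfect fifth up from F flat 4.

Five letter names up from F: C.
Moving 7 semitones up from Fb4 (the size of a perfect fifth) reaches Cb5.

C flat 5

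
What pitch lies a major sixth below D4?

F3

Counting six letter names down from D lands on F.
A major sixth spans 9 semitones, so from D4 the target pitch is F3.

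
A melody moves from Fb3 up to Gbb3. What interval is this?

m2

F to G spans two letter names (F-G): a second.
A major second would be 2 semitones, but Fb3 to Gbb3 is 1 — one semitone narrower, making it a minor second.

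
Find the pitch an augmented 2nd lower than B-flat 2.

A-double-flat 2

Two letter names down from B: A.
An augmented second spans 3 semitones, so from Bb2 the target pitch is Abb2.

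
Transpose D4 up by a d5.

Five letter names up from D: A.
Moving 6 semitones up from D4 (the size of a diminished fifth) reaches Ab4.

Ab4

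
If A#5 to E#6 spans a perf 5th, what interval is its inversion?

perfect 4th

The rule of nine gives the new number: 9 − 5 = 4, so a fifth becomes a fourth.
Quality inverts too: perfect stays perfect. That makes the inversion a perfect fourth.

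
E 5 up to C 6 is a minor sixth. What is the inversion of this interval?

Inverted interval numbers add to nine, so a sixth pairs with a third (6 + 3 = 9).
And minor becomes major under inversion, so we get a major third.

major 3rd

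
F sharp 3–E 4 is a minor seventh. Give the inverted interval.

major 2nd

The rule of nine gives the new number: 9 − 7 = 2, so a seventh becomes a second.
The quality also flips — minor becomes major — giving a major second.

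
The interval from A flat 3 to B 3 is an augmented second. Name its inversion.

diminished seventh

The rule of nine gives the new number: 9 − 2 = 7, so a second becomes a seventh.
And augmented becomes diminished under inversion, so we get a diminished seventh.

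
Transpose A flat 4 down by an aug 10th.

Three letters down from A (plus an octave) reaches F.
An augmented tenth is 17 semitones; 17 semitones down from Ab4 gives Fbb3.

F double-flat 3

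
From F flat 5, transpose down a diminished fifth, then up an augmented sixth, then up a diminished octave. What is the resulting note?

A diminished fifth down from Fb5 is Bb4.
Bb4 up an augmented sixth → G#5 (10 semitones).
Up a diminished octave from G#5: G6 (11 semitones up).

G 6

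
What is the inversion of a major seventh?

Inverted interval numbers add to nine, so a seventh pairs with a second (7 + 2 = 9).
And major becomes minor under inversion, so we get a minor second.

minor 2nd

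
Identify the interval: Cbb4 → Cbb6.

perfect 15th

C to C is the same letter name, plus 2 octaves: a fifteenth.
Cbb4 to Cbb6 is 24 semitones, matching the perfect fifteenth exactly, so the quality is perfect.
(Equivalently, a compound perfect octave: a perfect octave plus an octave.)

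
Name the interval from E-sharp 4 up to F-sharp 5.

E to F spans two letter names (E-F), plus an octave: a ninth.
A major ninth would be 14 semitones, but E#4 to F#5 is 13 — one semitone narrower, making it a minor ninth.
(Equivalently, a compound minor second: a minor second plus an octave.)

minor ninth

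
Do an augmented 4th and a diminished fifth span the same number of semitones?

An augmented fourth spans 6 semitones, and a diminished fifth also spans 6 semitones — they're enharmonic.

Yes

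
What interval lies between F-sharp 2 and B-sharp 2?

F to B spans four letter names (F-G-A-B): a fourth.
The perfect fourth is 5 semitones; here we have 6, one semitone wider: augmented.

augmented 4th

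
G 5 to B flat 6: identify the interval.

minor tenth

G to B spans three letter names (G-A-B), plus an octave: a tenth.
G5 to Bb6 is 15 semitones, a half step short of the major tenth (16), so this is minor.
(Equivalently, a compound minor third: a minor third plus an octave.)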